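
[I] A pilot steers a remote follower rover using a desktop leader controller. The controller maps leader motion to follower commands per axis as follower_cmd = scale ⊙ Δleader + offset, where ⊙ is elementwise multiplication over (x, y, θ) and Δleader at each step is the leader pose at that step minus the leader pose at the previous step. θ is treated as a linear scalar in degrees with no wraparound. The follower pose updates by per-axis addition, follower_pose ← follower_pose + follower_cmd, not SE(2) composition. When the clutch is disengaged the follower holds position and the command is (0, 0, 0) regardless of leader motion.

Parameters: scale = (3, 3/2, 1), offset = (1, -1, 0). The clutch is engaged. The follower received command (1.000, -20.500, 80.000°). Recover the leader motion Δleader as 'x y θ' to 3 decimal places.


axis x: (1.000 − 1) / (3) = 0.000
axis y: (-20.500 − -1) / (3/2) = -13.000
axis θ: (80.000 − 0) / (1) = 80.000

0.000 -13.000 80.000


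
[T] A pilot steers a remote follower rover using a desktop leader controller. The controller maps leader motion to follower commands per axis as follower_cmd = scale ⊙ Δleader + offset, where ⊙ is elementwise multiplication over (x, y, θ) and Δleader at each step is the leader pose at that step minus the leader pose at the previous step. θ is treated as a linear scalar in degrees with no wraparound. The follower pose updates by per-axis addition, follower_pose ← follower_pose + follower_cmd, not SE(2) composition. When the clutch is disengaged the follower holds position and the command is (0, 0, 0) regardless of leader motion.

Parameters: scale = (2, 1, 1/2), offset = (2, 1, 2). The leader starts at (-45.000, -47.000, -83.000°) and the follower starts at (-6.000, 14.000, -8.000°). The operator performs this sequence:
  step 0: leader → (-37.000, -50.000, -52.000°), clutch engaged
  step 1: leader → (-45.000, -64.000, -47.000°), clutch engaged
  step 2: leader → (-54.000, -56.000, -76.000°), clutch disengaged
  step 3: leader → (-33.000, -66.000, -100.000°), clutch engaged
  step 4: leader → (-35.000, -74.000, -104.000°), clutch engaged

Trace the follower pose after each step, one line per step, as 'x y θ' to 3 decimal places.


12.000 12.000 9.500
-2.000 -1.000 14.000
-2.000 -1.000 14.000
42.000 -10.000 4.000
40.000 -17.000 4.000

step 0: Δleader=(8.000, -3.000, 31.000°), engaged; cmd=(18.000, -2.000, 17.500°) → follower=(12.000, 12.000, 9.500°)
step 1: Δleader=(-8.000, -14.000, 5.000°), engaged; cmd=(-14.000, -13.000, 4.500°) → follower=(-2.000, -1.000, 14.000°)
step 2: Δleader=(-9.000, 8.000, -29.000°), disengaged; cmd=(0,0,0) → follower holds at (-2.000, -1.000, 14.000°)
step 3: Δleader=(21.000, -10.000, -24.000°), engaged; cmd=(44.000, -9.000, -10.000°) → follower=(42.000, -10.000, 4.000°)
step 4: Δleader=(-2.000, -8.000, -4.000°), engaged; cmd=(-2.000, -7.000, 0.000°) → follower=(40.000, -17.000, 4.000°)


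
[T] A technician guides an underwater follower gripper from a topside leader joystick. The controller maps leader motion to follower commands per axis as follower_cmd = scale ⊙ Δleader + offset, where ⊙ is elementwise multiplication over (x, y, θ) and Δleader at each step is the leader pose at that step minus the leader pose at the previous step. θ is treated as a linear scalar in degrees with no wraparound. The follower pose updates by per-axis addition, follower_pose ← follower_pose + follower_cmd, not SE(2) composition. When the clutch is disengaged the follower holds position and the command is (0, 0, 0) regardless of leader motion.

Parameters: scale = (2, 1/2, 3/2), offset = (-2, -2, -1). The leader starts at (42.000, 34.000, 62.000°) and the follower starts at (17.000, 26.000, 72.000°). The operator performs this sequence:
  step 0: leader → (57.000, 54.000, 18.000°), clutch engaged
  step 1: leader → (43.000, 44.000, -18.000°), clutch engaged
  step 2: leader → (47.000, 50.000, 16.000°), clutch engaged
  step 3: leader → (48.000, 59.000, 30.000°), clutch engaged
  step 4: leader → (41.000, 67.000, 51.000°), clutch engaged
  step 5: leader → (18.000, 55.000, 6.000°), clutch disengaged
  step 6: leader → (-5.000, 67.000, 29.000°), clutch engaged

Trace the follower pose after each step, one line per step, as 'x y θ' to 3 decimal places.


step 0: Δleader=(15.000, 20.000, -44.000°), engaged; cmd=(28.000, 8.000, -67.000°) → follower=(45.000, 34.000, 5.000°)
step 1: Δleader=(-14.000, -10.000, -36.000°), engaged; cmd=(-30.000, -7.000, -55.000°) → follower=(15.000, 27.000, -50.000°)
step 2: Δleader=(4.000, 6.000, 34.000°), engaged; cmd=(6.000, 1.000, 50.000°) → follower=(21.000, 28.000, 0.000°)
step 3: Δleader=(1.000, 9.000, 14.000°), engaged; cmd=(0.000, 2.500, 20.000°) → follower=(21.000, 30.500, 20.000°)
step 4: Δleader=(-7.000, 8.000, 21.000°), engaged; cmd=(-16.000, 2.000, 30.500°) → follower=(5.000, 32.500, 50.500°)
step 5: Δleader=(-23.000, -12.000, -45.000°), disengaged; cmd=(0,0,0) → follower holds at (5.000, 32.500, 50.500°)
step 6: Δleader=(-23.000, 12.000, 23.000°), engaged; cmd=(-48.000, 4.000, 33.500°) → follower=(-43.000, 36.500, 84.000°)

45.000 34.000 5.000
15.000 27.000 -50.000
21.000 28.000 0.000
21.000 30.500 20.000
5.000 32.500 50.500
5.000 32.500 50.500
-43.000 36.500 84.000


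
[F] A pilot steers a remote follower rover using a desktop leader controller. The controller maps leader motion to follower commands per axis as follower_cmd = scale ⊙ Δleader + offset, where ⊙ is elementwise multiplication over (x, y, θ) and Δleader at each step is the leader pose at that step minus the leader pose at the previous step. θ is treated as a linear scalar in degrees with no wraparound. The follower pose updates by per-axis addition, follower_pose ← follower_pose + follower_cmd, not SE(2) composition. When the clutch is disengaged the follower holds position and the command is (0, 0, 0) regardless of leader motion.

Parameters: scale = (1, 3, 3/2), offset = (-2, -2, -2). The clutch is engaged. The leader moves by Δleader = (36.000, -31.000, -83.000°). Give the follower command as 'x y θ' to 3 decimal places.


34.000 -95.000 -126.500

axis x: 1·36.000 + -2 = 34.000
axis y: 3·-31.000 + -2 = -95.000
axis θ: 3/2·-83.000 + -2 = -126.500


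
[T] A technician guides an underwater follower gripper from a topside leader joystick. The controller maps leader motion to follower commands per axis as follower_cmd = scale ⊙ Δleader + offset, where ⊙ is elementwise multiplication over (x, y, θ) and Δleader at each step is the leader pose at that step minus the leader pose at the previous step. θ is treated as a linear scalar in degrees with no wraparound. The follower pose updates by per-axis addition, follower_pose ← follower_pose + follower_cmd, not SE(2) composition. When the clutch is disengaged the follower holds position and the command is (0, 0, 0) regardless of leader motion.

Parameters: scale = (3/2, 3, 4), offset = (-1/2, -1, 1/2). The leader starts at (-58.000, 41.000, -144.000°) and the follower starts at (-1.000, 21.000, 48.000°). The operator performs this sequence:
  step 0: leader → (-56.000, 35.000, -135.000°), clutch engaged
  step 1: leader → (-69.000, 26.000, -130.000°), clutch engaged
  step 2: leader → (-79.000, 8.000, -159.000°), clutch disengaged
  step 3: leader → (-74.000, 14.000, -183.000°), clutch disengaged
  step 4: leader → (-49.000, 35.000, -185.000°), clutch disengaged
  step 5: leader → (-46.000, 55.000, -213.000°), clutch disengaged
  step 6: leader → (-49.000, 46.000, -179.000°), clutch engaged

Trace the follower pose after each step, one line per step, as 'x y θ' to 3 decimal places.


1.500 2.000 84.500
-18.500 -26.000 105.000
-18.500 -26.000 105.000
-18.500 -26.000 105.000
-18.500 -26.000 105.000
-18.500 -26.000 105.000
-23.500 -54.000 241.500

step 0: Δleader=(2.000, -6.000, 9.000°), engaged; cmd=(2.500, -19.000, 36.500°) → follower=(1.500, 2.000, 84.500°)
step 1: Δleader=(-13.000, -9.000, 5.000°), engaged; cmd=(-20.000, -28.000, 20.500°) → follower=(-18.500, -26.000, 105.000°)
step 2: Δleader=(-10.000, -18.000, -29.000°), disengaged; cmd=(0,0,0) → follower holds at (-18.500, -26.000, 105.000°)
step 3: Δleader=(5.000, 6.000, -24.000°), disengaged; cmd=(0,0,0) → follower holds at (-18.500, -26.000, 105.000°)
step 4: Δleader=(25.000, 21.000, -2.000°), disengaged; cmd=(0,0,0) → follower holds at (-18.500, -26.000, 105.000°)
step 5: Δleader=(3.000, 20.000, -28.000°), disengaged; cmd=(0,0,0) → follower holds at (-18.500, -26.000, 105.000°)
step 6: Δleader=(-3.000, -9.000, 34.000°), engaged; cmd=(-5.000, -28.000, 136.500°) → follower=(-23.500, -54.000, 241.500°)


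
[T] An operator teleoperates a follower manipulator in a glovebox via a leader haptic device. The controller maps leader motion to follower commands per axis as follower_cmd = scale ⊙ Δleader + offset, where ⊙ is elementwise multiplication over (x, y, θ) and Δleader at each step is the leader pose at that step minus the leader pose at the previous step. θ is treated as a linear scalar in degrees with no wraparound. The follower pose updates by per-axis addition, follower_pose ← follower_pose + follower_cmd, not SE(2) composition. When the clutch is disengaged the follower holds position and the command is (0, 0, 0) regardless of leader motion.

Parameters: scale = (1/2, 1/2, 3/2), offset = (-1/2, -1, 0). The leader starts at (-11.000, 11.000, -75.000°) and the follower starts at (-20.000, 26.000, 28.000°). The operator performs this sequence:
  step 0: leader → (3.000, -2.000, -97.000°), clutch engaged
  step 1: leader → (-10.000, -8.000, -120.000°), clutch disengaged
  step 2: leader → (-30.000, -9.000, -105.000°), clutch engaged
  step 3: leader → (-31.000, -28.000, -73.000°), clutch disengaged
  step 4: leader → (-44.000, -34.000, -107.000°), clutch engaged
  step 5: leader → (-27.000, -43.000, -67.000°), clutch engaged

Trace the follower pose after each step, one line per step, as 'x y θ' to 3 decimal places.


-13.500 18.500 -5.000
-13.500 18.500 -5.000
-24.000 17.000 17.500
-24.000 17.000 17.500
-31.000 13.000 -33.500
-23.000 7.500 26.500

step 0: Δleader=(14.000, -13.000, -22.000°), engaged; cmd=(6.500, -7.500, -33.000°) → follower=(-13.500, 18.500, -5.000°)
step 1: Δleader=(-13.000, -6.000, -23.000°), disengaged; cmd=(0,0,0) → follower holds at (-13.500, 18.500, -5.000°)
step 2: Δleader=(-20.000, -1.000, 15.000°), engaged; cmd=(-10.500, -1.500, 22.500°) → follower=(-24.000, 17.000, 17.500°)
step 3: Δleader=(-1.000, -19.000, 32.000°), disengaged; cmd=(0,0,0) → follower holds at (-24.000, 17.000, 17.500°)
step 4: Δleader=(-13.000, -6.000, -34.000°), engaged; cmd=(-7.000, -4.000, -51.000°) → follower=(-31.000, 13.000, -33.500°)
step 5: Δleader=(17.000, -9.000, 40.000°), engaged; cmd=(8.000, -5.500, 60.000°) → follower=(-23.000, 7.500, 26.500°)


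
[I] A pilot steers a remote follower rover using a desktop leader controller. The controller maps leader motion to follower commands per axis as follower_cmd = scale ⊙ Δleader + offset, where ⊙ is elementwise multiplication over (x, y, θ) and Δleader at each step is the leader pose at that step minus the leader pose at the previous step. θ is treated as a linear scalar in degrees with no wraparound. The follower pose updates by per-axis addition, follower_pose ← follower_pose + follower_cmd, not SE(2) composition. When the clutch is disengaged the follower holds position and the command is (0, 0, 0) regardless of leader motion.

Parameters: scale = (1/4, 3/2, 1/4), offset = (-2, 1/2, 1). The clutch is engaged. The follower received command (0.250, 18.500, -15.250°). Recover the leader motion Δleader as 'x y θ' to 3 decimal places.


9.000 12.000 -65.000

axis x: (0.250 − -2) / (1/4) = 9.000
axis y: (18.500 − 1/2) / (3/2) = 12.000
axis θ: (-15.250 − 1) / (1/4) = -65.000


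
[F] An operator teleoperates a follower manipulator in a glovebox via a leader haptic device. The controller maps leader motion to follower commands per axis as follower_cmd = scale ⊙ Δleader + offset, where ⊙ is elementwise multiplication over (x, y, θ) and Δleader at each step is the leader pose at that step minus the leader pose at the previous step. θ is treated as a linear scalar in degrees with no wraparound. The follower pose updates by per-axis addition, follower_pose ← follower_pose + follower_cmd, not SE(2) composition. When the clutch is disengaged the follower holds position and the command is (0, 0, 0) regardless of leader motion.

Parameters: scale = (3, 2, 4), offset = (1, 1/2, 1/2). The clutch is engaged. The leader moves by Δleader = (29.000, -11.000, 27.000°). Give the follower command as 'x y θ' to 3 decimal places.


88.000 -21.500 108.500

axis x: 3·29.000 + 1 = 88.000
axis y: 2·-11.000 + 1/2 = -21.500
axis θ: 4·27.000 + 1/2 = 108.500


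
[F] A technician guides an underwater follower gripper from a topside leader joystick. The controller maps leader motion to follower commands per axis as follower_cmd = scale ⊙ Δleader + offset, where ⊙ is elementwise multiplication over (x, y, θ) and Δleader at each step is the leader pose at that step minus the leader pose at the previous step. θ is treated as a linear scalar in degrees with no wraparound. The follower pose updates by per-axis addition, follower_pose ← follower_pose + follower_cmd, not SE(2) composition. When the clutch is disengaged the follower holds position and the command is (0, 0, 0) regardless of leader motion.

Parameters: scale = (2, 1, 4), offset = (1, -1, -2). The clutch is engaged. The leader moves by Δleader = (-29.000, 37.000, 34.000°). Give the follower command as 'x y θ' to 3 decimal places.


-57.000 36.000 134.000

axis x: 2·-29.000 + 1 = -57.000
axis y: 1·37.000 + -1 = 36.000
axis θ: 4·34.000 + -2 = 134.000


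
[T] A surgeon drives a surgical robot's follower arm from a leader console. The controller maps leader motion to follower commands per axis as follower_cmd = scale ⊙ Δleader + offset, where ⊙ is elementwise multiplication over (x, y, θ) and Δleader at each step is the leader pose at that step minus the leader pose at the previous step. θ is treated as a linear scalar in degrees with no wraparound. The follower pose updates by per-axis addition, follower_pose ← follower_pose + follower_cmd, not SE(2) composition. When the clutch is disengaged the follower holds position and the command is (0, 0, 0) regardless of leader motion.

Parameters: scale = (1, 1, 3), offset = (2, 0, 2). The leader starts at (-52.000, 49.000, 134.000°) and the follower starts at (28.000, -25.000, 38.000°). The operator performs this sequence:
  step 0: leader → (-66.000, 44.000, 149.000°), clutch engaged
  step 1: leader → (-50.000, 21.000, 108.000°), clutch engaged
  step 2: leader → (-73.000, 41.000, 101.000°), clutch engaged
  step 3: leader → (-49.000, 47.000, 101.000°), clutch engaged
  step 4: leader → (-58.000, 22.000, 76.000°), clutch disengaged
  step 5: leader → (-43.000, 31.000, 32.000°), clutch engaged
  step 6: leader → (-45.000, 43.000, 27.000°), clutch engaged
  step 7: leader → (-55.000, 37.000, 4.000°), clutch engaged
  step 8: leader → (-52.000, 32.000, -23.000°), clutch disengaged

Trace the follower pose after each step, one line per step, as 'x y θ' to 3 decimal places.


step 0: Δleader=(-14.000, -5.000, 15.000°), engaged; cmd=(-12.000, -5.000, 47.000°) → follower=(16.000, -30.000, 85.000°)
step 1: Δleader=(16.000, -23.000, -41.000°), engaged; cmd=(18.000, -23.000, -121.000°) → follower=(34.000, -53.000, -36.000°)
step 2: Δleader=(-23.000, 20.000, -7.000°), engaged; cmd=(-21.000, 20.000, -19.000°) → follower=(13.000, -33.000, -55.000°)
step 3: Δleader=(24.000, 6.000, 0.000°), engaged; cmd=(26.000, 6.000, 2.000°) → follower=(39.000, -27.000, -53.000°)
step 4: Δleader=(-9.000, -25.000, -25.000°), disengaged; cmd=(0,0,0) → follower holds at (39.000, -27.000, -53.000°)
step 5: Δleader=(15.000, 9.000, -44.000°), engaged; cmd=(17.000, 9.000, -130.000°) → follower=(56.000, -18.000, -183.000°)
step 6: Δleader=(-2.000, 12.000, -5.000°), engaged; cmd=(0.000, 12.000, -13.000°) → follower=(56.000, -6.000, -196.000°)
step 7: Δleader=(-10.000, -6.000, -23.000°), engaged; cmd=(-8.000, -6.000, -67.000°) → follower=(48.000, -12.000, -263.000°)
step 8: Δleader=(3.000, -5.000, -27.000°), disengaged; cmd=(0,0,0) → follower holds at (48.000, -12.000, -263.000°)

16.000 -30.000 85.000
34.000 -53.000 -36.000
13.000 -33.000 -55.000
39.000 -27.000 -53.000
39.000 -27.000 -53.000
56.000 -18.000 -183.000
56.000 -6.000 -196.000
48.000 -12.000 -263.000
48.000 -12.000 -263.000


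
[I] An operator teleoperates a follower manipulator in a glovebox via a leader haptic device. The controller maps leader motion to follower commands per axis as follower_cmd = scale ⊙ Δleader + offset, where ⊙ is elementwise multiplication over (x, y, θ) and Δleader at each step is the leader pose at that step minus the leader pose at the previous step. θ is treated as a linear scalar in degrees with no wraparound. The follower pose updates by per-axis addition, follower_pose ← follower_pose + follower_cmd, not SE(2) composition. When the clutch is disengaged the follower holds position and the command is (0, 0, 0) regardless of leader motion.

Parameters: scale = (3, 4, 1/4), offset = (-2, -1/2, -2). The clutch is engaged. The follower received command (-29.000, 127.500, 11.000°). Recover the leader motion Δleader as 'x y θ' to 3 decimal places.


axis x: (-29.000 − -2) / (3) = -9.000
axis y: (127.500 − -1/2) / (4) = 32.000
axis θ: (11.000 − -2) / (1/4) = 52.000

-9.000 32.000 52.000


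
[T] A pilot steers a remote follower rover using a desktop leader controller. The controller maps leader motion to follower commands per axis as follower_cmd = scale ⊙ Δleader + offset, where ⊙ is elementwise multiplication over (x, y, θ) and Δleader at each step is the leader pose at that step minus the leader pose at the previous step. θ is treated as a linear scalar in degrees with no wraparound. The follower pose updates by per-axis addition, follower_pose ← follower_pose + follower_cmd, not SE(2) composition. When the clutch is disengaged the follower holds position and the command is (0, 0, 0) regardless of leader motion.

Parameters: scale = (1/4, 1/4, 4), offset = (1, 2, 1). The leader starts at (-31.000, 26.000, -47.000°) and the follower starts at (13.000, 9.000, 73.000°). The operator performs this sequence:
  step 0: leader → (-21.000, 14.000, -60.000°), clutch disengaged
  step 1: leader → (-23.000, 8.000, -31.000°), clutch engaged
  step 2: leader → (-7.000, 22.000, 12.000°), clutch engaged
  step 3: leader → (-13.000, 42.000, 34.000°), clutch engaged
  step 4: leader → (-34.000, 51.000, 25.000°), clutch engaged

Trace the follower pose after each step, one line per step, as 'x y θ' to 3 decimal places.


step 0: Δleader=(10.000, -12.000, -13.000°), disengaged; cmd=(0,0,0) → follower holds at (13.000, 9.000, 73.000°)
step 1: Δleader=(-2.000, -6.000, 29.000°), engaged; cmd=(0.500, 0.500, 117.000°) → follower=(13.500, 9.500, 190.000°)
step 2: Δleader=(16.000, 14.000, 43.000°), engaged; cmd=(5.000, 5.500, 173.000°) → follower=(18.500, 15.000, 363.000°)
step 3: Δleader=(-6.000, 20.000, 22.000°), engaged; cmd=(-0.500, 7.000, 89.000°) → follower=(18.000, 22.000, 452.000°)
step 4: Δleader=(-21.000, 9.000, -9.000°), engaged; cmd=(-4.250, 4.250, -35.000°) → follower=(13.750, 26.250, 417.000°)

13.000 9.000 73.000
13.500 9.500 190.000
18.500 15.000 363.000
18.000 22.000 452.000
13.750 26.250 417.000


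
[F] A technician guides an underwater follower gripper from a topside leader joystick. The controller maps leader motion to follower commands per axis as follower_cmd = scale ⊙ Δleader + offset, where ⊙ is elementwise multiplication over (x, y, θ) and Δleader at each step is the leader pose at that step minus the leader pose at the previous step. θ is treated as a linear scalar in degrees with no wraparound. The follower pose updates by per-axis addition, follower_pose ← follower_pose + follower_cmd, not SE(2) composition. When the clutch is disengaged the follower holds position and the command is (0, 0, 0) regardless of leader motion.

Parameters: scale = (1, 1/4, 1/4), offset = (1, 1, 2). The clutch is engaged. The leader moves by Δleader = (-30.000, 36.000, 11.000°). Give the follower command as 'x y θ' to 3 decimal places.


axis x: 1·-30.000 + 1 = -29.000
axis y: 1/4·36.000 + 1 = 10.000
axis θ: 1/4·11.000 + 2 = 4.750

-29.000 10.000 4.750


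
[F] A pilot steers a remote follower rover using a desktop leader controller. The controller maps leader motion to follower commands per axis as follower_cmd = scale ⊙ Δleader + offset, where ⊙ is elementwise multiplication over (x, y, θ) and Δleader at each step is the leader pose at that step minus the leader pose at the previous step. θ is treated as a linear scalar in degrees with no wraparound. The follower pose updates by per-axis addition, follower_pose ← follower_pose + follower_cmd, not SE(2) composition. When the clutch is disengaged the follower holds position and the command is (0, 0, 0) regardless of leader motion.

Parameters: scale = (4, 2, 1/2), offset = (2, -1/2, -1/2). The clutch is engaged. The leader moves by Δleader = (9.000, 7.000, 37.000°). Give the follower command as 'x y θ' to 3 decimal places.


38.000 13.500 18.000

axis x: 4·9.000 + 2 = 38.000
axis y: 2·7.000 + -1/2 = 13.500
axis θ: 1/2·37.000 + -1/2 = 18.000


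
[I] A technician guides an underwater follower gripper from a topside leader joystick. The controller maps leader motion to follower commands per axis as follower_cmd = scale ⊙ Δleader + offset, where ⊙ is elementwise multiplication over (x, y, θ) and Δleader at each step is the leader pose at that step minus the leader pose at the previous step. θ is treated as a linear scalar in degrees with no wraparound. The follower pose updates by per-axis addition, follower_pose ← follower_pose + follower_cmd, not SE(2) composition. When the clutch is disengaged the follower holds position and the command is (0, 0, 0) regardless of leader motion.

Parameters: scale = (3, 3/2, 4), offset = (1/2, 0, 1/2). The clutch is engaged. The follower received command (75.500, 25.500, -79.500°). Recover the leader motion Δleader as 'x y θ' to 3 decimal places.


axis x: (75.500 − 1/2) / (3) = 25.000
axis y: (25.500 − 0) / (3/2) = 17.000
axis θ: (-79.500 − 1/2) / (4) = -20.000

25.000 17.000 -20.000


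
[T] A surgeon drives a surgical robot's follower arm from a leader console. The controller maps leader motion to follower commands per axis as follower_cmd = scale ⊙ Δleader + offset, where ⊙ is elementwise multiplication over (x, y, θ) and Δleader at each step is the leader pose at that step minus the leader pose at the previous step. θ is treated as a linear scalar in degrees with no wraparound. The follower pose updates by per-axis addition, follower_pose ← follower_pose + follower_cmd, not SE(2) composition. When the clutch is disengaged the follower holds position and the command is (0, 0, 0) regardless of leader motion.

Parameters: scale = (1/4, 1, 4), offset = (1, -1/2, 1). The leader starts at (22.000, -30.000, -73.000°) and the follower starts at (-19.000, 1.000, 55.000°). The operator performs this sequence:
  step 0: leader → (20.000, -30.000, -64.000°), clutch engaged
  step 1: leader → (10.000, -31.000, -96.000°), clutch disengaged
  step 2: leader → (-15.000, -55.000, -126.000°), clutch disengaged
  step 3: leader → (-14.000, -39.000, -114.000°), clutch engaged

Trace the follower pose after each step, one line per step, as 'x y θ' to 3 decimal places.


-18.500 0.500 92.000
-18.500 0.500 92.000
-18.500 0.500 92.000
-17.250 16.000 141.000

step 0: Δleader=(-2.000, 0.000, 9.000°), engaged; cmd=(0.500, -0.500, 37.000°) → follower=(-18.500, 0.500, 92.000°)
step 1: Δleader=(-10.000, -1.000, -32.000°), disengaged; cmd=(0,0,0) → follower holds at (-18.500, 0.500, 92.000°)
step 2: Δleader=(-25.000, -24.000, -30.000°), disengaged; cmd=(0,0,0) → follower holds at (-18.500, 0.500, 92.000°)
step 3: Δleader=(1.000, 16.000, 12.000°), engaged; cmd=(1.250, 15.500, 49.000°) → follower=(-17.250, 16.000, 141.000°)


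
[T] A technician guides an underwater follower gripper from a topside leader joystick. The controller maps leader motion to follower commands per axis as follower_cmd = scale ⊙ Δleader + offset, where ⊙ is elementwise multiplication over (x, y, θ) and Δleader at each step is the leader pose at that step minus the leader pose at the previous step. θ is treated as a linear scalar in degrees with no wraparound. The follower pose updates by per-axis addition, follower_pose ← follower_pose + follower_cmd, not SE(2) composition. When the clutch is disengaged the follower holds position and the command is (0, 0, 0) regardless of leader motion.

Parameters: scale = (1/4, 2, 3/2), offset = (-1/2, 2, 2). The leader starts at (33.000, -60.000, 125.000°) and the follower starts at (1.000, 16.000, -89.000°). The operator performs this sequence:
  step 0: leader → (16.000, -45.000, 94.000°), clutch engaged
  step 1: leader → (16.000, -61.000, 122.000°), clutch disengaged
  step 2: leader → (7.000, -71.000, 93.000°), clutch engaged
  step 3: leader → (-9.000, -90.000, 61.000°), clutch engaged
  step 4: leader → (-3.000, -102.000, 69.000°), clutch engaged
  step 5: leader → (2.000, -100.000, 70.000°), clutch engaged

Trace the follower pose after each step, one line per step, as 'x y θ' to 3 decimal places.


step 0: Δleader=(-17.000, 15.000, -31.000°), engaged; cmd=(-4.750, 32.000, -44.500°) → follower=(-3.750, 48.000, -133.500°)
step 1: Δleader=(0.000, -16.000, 28.000°), disengaged; cmd=(0,0,0) → follower holds at (-3.750, 48.000, -133.500°)
step 2: Δleader=(-9.000, -10.000, -29.000°), engaged; cmd=(-2.750, -18.000, -41.500°) → follower=(-6.500, 30.000, -175.000°)
step 3: Δleader=(-16.000, -19.000, -32.000°), engaged; cmd=(-4.500, -36.000, -46.000°) → follower=(-11.000, -6.000, -221.000°)
step 4: Δleader=(6.000, -12.000, 8.000°), engaged; cmd=(1.000, -22.000, 14.000°) → follower=(-10.000, -28.000, -207.000°)
step 5: Δleader=(5.000, 2.000, 1.000°), engaged; cmd=(0.750, 6.000, 3.500°) → follower=(-9.250, -22.000, -203.500°)

-3.750 48.000 -133.500
-3.750 48.000 -133.500
-6.500 30.000 -175.000
-11.000 -6.000 -221.000
-10.000 -28.000 -207.000
-9.250 -22.000 -203.500


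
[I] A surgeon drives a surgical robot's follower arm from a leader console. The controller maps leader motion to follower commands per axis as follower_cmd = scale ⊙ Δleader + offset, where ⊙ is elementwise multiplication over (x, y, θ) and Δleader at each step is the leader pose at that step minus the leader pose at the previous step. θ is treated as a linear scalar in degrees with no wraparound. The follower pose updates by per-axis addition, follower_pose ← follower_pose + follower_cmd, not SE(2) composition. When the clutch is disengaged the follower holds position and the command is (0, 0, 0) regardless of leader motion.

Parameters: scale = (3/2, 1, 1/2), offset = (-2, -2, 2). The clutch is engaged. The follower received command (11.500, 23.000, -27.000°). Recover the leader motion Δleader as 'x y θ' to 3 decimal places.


axis x: (11.500 − -2) / (3/2) = 9.000
axis y: (23.000 − -2) / (1) = 25.000
axis θ: (-27.000 − 2) / (1/2) = -58.000

9.000 25.000 -58.000


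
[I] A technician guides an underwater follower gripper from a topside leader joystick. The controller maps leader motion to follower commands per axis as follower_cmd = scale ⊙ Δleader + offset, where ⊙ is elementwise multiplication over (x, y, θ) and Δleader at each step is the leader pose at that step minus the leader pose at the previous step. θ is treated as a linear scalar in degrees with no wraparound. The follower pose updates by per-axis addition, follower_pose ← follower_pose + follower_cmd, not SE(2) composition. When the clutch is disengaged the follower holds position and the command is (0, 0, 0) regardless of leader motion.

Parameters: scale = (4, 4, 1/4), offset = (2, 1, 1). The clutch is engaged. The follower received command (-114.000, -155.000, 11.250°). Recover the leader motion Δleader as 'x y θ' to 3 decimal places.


-29.000 -39.000 41.000

axis x: (-114.000 − 2) / (4) = -29.000
axis y: (-155.000 − 1) / (4) = -39.000
axis θ: (11.250 − 1) / (1/4) = 41.000


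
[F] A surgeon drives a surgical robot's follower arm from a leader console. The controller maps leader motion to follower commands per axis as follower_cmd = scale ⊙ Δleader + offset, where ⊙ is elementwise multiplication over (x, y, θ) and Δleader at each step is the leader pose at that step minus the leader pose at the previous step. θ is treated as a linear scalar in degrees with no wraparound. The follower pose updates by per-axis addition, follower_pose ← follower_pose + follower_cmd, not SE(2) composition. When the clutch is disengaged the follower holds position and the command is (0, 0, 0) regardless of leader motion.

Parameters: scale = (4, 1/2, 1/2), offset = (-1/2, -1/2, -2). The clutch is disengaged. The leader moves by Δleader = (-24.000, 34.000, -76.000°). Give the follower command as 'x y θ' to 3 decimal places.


clutch disengaged → follower holds; cmd = (0, 0, 0)

0.000 0.000 0.000


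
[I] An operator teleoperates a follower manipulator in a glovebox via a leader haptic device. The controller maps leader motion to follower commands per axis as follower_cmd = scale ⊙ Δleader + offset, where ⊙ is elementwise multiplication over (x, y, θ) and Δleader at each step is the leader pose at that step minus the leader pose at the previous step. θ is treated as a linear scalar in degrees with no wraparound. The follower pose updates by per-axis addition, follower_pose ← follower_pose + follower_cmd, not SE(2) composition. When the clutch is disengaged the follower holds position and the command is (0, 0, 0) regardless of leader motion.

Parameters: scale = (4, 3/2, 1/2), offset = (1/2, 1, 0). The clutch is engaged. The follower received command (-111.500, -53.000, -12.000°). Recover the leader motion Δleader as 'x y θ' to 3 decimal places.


-28.000 -36.000 -24.000

axis x: (-111.500 − 1/2) / (4) = -28.000
axis y: (-53.000 − 1) / (3/2) = -36.000
axis θ: (-12.000 − 0) / (1/2) = -24.000


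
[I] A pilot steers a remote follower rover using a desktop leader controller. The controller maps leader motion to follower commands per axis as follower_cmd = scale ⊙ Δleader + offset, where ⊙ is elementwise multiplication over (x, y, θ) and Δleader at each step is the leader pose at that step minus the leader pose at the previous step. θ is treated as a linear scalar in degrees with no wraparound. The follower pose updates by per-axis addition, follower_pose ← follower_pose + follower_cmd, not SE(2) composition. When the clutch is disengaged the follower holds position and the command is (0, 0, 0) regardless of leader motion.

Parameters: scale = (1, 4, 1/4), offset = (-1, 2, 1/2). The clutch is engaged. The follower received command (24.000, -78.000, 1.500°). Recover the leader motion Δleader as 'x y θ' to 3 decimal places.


axis x: (24.000 − -1) / (1) = 25.000
axis y: (-78.000 − 2) / (4) = -20.000
axis θ: (1.500 − 1/2) / (1/4) = 4.000

25.000 -20.000 4.000


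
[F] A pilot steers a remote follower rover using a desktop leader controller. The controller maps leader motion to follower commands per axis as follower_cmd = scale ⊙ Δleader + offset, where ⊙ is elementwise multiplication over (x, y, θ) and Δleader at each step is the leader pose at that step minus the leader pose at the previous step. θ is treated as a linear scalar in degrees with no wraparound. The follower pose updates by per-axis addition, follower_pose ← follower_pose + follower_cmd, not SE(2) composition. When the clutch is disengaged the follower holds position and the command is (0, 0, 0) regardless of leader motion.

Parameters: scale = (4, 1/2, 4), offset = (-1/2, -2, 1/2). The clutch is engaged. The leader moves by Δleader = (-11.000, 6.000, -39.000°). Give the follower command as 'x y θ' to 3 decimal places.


-44.500 1.000 -155.500

axis x: 4·-11.000 + -1/2 = -44.500
axis y: 1/2·6.000 + -2 = 1.000
axis θ: 4·-39.000 + 1/2 = -155.500


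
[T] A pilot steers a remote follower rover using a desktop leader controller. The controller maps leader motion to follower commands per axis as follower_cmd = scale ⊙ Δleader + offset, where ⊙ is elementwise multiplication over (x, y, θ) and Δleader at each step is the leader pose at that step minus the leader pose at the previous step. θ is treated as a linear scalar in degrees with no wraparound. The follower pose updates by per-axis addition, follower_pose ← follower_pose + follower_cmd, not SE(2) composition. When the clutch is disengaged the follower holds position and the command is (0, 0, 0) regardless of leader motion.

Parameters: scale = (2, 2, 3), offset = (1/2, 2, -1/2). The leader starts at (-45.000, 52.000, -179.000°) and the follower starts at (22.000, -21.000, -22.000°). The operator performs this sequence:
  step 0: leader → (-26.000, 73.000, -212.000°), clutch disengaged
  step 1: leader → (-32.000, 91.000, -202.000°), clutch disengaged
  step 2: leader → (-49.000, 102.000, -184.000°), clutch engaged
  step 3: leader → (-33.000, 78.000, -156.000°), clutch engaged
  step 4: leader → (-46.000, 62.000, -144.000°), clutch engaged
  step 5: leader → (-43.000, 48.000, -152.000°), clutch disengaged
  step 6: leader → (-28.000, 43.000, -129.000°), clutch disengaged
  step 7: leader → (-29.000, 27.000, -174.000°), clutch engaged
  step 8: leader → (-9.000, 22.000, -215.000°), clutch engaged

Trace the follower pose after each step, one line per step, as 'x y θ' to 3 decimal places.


22.000 -21.000 -22.000
22.000 -21.000 -22.000
-11.500 3.000 31.500
21.000 -43.000 115.000
-4.500 -73.000 150.500
-4.500 -73.000 150.500
-4.500 -73.000 150.500
-6.000 -103.000 15.000
34.500 -111.000 -108.500

step 0: Δleader=(19.000, 21.000, -33.000°), disengaged; cmd=(0,0,0) → follower holds at (22.000, -21.000, -22.000°)
step 1: Δleader=(-6.000, 18.000, 10.000°), disengaged; cmd=(0,0,0) → follower holds at (22.000, -21.000, -22.000°)
step 2: Δleader=(-17.000, 11.000, 18.000°), engaged; cmd=(-33.500, 24.000, 53.500°) → follower=(-11.500, 3.000, 31.500°)
step 3: Δleader=(16.000, -24.000, 28.000°), engaged; cmd=(32.500, -46.000, 83.500°) → follower=(21.000, -43.000, 115.000°)
step 4: Δleader=(-13.000, -16.000, 12.000°), engaged; cmd=(-25.500, -30.000, 35.500°) → follower=(-4.500, -73.000, 150.500°)
step 5: Δleader=(3.000, -14.000, -8.000°), disengaged; cmd=(0,0,0) → follower holds at (-4.500, -73.000, 150.500°)
step 6: Δleader=(15.000, -5.000, 23.000°), disengaged; cmd=(0,0,0) → follower holds at (-4.500, -73.000, 150.500°)
step 7: Δleader=(-1.000, -16.000, -45.000°), engaged; cmd=(-1.500, -30.000, -135.500°) → follower=(-6.000, -103.000, 15.000°)
step 8: Δleader=(20.000, -5.000, -41.000°), engaged; cmd=(40.500, -8.000, -123.500°) → follower=(34.500, -111.000, -108.500°)


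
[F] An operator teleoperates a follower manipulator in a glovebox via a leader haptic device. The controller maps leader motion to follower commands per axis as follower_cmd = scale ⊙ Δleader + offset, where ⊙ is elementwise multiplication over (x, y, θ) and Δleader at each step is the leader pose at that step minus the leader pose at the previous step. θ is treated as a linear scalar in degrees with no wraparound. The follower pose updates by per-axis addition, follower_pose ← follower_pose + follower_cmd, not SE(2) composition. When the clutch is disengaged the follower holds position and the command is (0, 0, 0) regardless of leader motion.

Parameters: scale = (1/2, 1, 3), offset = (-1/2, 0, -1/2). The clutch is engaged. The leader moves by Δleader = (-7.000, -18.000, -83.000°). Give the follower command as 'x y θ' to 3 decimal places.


axis x: 1/2·-7.000 + -1/2 = -4.000
axis y: 1·-18.000 + 0 = -18.000
axis θ: 3·-83.000 + -1/2 = -249.500

-4.000 -18.000 -249.500


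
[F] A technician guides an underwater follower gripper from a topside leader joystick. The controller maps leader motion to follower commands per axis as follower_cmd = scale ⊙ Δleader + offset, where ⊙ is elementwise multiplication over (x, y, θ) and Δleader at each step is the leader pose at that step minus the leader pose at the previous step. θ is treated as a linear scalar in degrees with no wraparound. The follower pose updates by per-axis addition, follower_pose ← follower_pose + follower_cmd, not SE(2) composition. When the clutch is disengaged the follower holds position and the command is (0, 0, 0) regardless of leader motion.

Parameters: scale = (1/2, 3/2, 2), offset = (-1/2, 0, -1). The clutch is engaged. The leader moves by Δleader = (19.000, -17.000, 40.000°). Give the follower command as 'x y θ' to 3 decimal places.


axis x: 1/2·19.000 + -1/2 = 9.000
axis y: 3/2·-17.000 + 0 = -25.500
axis θ: 2·40.000 + -1 = 79.000

9.000 -25.500 79.000


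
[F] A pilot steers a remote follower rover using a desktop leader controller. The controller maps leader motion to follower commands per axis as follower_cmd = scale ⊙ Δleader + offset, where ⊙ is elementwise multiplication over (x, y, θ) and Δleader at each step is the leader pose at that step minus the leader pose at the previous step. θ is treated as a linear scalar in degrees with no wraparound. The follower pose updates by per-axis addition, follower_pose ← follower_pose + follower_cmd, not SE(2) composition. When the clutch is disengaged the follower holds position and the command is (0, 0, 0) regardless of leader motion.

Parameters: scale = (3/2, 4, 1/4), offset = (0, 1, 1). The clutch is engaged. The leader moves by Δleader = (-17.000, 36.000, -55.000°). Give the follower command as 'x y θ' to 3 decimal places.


axis x: 3/2·-17.000 + 0 = -25.500
axis y: 4·36.000 + 1 = 145.000
axis θ: 1/4·-55.000 + 1 = -12.750

-25.500 145.000 -12.750


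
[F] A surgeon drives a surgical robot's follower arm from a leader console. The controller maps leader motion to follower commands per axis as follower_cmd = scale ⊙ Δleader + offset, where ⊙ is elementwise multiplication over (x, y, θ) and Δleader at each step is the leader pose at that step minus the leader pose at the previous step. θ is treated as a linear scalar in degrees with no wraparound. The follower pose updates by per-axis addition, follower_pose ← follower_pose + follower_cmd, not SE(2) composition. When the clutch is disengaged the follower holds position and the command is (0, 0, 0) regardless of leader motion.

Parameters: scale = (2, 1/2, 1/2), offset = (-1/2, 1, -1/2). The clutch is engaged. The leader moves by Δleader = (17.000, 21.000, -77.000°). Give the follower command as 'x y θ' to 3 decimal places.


axis x: 2·17.000 + -1/2 = 33.500
axis y: 1/2·21.000 + 1 = 11.500
axis θ: 1/2·-77.000 + -1/2 = -39.000

33.500 11.500 -39.000


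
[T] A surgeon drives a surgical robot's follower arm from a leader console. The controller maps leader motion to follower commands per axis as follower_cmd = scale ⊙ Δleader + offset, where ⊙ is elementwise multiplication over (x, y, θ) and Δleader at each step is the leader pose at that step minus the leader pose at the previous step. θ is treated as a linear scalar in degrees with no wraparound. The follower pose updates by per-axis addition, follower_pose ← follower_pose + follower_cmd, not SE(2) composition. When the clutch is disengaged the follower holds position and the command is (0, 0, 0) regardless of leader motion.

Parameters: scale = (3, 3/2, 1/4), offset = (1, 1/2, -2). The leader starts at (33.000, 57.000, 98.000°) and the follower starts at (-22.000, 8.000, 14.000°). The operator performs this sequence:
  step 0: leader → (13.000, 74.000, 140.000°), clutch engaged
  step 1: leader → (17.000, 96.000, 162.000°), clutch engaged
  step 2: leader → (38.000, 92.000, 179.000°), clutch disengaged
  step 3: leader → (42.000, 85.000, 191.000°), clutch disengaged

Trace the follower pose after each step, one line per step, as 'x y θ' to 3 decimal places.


-81.000 34.000 22.500
-68.000 67.500 26.000
-68.000 67.500 26.000
-68.000 67.500 26.000

step 0: Δleader=(-20.000, 17.000, 42.000°), engaged; cmd=(-59.000, 26.000, 8.500°) → follower=(-81.000, 34.000, 22.500°)
step 1: Δleader=(4.000, 22.000, 22.000°), engaged; cmd=(13.000, 33.500, 3.500°) → follower=(-68.000, 67.500, 26.000°)
step 2: Δleader=(21.000, -4.000, 17.000°), disengaged; cmd=(0,0,0) → follower holds at (-68.000, 67.500, 26.000°)
step 3: Δleader=(4.000, -7.000, 12.000°), disengaged; cmd=(0,0,0) → follower holds at (-68.000, 67.500, 26.000°)
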